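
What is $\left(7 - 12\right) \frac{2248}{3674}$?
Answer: $- \frac{5620}{1837} \approx -3.0593$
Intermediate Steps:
$\left(7 - 12\right) \frac{2248}{3674} = - 5 \cdot 2248 \cdot \frac{1}{3674} = \left(-5\right) \frac{1124}{1837} = - \frac{5620}{1837}$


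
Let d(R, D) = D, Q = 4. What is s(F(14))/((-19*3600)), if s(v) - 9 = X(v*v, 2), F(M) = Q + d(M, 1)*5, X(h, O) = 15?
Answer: -1/2850 ≈ -0.00035088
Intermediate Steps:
F(M) = 9 (F(M) = 4 + 1*5 = 4 + 5 = 9)
s(v) = 24 (s(v) = 9 + 15 = 24)
s(F(14))/((-19*3600)) = 24/((-19*3600)) = 24/(-68400) = 24*(-1/68400) = -1/2850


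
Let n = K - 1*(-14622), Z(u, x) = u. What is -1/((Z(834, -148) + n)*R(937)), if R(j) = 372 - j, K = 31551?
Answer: 1/26558955 ≈ 3.7652e-8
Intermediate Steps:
n = 46173 (n = 31551 - 1*(-14622) = 31551 + 14622 = 46173)
-1/((Z(834, -148) + n)*R(937)) = -1/((834 + 46173)*(372 - 1*937)) = -1/(47007*(372 - 937)) = -1/(47007*(-565)) = -(-1)/(47007*565) = -1*(-1/26558955) = 1/26558955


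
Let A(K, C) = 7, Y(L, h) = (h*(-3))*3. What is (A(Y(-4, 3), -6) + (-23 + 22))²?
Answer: 36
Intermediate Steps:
Y(L, h) = -9*h (Y(L, h) = -3*h*3 = -9*h)
(A(Y(-4, 3), -6) + (-23 + 22))² = (7 + (-23 + 22))² = (7 - 1)² = 6² = 36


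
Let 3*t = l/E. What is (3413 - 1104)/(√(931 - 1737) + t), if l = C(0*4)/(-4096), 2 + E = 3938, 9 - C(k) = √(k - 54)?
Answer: 37225365504/(-3 + I*√6 + 16121856*I*√806) ≈ -5.3308e-7 - 81.331*I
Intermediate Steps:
C(k) = 9 - √(-54 + k) (C(k) = 9 - √(k - 54) = 9 - √(-54 + k))
E = 3936 (E = -2 + 3938 = 3936)
l = -9/4096 + 3*I*√6/4096 (l = (9 - √(-54 + 0*4))/(-4096) = (9 - √(-54 + 0))*(-1/4096) = (9 - √(-54))*(-1/4096) = (9 - 3*I*√6)*(-1/4096) = -9/4096 + 3*I*√6/4096 ≈ -0.0021973 + 0.0017941*I)
t = -1/5373952 + I*√6/16121856 (t = ((-9/4096 + 3*I*√6/4096)/3936)/3 = ((-9/4096 + 3*I*√6/4096)*(1/3936))/3 = (-3/5373952 + I*√6/5373952)/3 = -1/5373952 + I*√6/16121856 ≈ -1.8608e-7 + 1.5194e-7*I)
(3413 - 1104)/(√(931 - 1737) + t) = (3413 - 1104)/(√(931 - 1737) + (-1/5373952 + I*√6/16121856)) = 2309/(√(-806) + (-1/5373952 + I*√6/16121856)) = 2309/(I*√806 + (-1/5373952 + I*√6/16121856)) = 2309/(-1/5373952 + I*√806 + I*√6/16121856)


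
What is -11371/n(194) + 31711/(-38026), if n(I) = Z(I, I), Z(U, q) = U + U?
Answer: -222348757/7377044 ≈ -30.141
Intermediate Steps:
Z(U, q) = 2*U
n(I) = 2*I
-11371/n(194) + 31711/(-38026) = -11371/(2*194) + 31711/(-38026) = -11371/388 + 31711*(-1/38026) = -11371*1/388 - 31711/38026 = -11371/388 - 31711/38026 = -222348757/7377044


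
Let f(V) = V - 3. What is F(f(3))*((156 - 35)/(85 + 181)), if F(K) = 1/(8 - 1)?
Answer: 121/1862 ≈ 0.064984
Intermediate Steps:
f(V) = -3 + V
F(K) = ⅐ (F(K) = 1/7 = ⅐)
F(f(3))*((156 - 35)/(85 + 181)) = ((156 - 35)/(85 + 181))/7 = (121/266)/7 = (121*(1/266))/7 = (⅐)*(121/266) = 121/1862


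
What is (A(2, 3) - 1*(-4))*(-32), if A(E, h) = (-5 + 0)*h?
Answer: 352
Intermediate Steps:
A(E, h) = -5*h
(A(2, 3) - 1*(-4))*(-32) = (-5*3 - 1*(-4))*(-32) = (-15 + 4)*(-32) = -11*(-32) = 352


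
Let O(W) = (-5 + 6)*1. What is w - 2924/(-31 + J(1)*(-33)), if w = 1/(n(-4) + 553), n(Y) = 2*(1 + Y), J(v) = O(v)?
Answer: 399873/8752 ≈ 45.689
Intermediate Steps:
O(W) = 1 (O(W) = 1*1 = 1)
J(v) = 1
n(Y) = 2 + 2*Y
w = 1/547 (w = 1/((2 + 2*(-4)) + 553) = 1/((2 - 8) + 553) = 1/(-6 + 553) = 1/547 ≈ 0.0018282)
w - 2924/(-31 + J(1)*(-33)) = 1/547 - 2924/(-31 + 1*(-33)) = 1/547 - 2924/(-31 - 33) = 1/547 - 2924/(-64) = 1/547 - 2924*(-1/64) = 1/547 + 731/16 = 399873/8752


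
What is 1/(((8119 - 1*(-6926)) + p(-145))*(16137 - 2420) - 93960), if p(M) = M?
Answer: 1/204289340 ≈ 4.8950e-9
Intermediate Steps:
1/(((8119 - 1*(-6926)) + p(-145))*(16137 - 2420) - 93960) = 1/(((8119 - 1*(-6926)) - 145)*(16137 - 2420) - 93960) = 1/(((8119 + 6926) - 145)*13717 - 93960) = 1/((15045 - 145)*13717 - 93960) = 1/(14900*13717 - 93960) = 1/(204383300 - 93960) = 1/204289340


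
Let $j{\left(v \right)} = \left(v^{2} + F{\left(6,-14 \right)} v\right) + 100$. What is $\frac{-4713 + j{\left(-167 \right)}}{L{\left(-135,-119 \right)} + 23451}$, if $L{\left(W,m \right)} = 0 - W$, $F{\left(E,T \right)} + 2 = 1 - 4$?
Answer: $\frac{8037}{7862} \approx 1.0223$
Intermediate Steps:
$F{\left(E,T \right)} = -5$ ($F{\left(E,T \right)} = -2 + \left(1 - 4\right) = -2 - 3 = -5$)
$L{\left(W,m \right)} = - W$
$j{\left(v \right)} = 100 + v^{2} - 5 v$ ($j{\left(v \right)} = \left(v^{2} - 5 v\right) + 100 = 100 + v^{2} - 5 v$)
$\frac{-4713 + j{\left(-167 \right)}}{L{\left(-135,-119 \right)} + 23451} = \frac{-4713 + \left(100 + \left(-167\right)^{2} - -835\right)}{\left(-1\right) \left(-135\right) + 23451} = \frac{-4713 + \left(100 + 27889 + 835\right)}{135 + 23451} = \frac{-4713 + 28824}{23586} = 24111 \cdot \frac{1}{23586} = \frac{8037}{7862}$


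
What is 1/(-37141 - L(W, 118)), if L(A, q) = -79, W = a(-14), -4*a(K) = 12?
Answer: -1/37062 ≈ -2.6982e-5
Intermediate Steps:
a(K) = -3 (a(K) = -¼*12 = -3)
W = -3
1/(-37141 - L(W, 118)) = 1/(-37141 - 1*(-79)) = 1/(-37141 + 79) = 1/(-37062) = -1/37062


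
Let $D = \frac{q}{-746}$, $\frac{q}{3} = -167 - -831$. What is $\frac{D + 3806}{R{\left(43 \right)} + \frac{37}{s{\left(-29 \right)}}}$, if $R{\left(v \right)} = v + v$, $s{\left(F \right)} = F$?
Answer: $\frac{41140618}{916461} \approx 44.891$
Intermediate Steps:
$R{\left(v \right)} = 2 v$
$q = 1992$ ($q = 3 \left(-167 - -831\right) = 3 \left(-167 + 831\right) = 3 \cdot 664 = 1992$)
$D = - \frac{996}{373}$ ($D = \frac{1992}{-746} = 1992 \left(- \frac{1}{746}\right) = - \frac{996}{373} \approx -2.6702$)
$\frac{D + 3806}{R{\left(43 \right)} + \frac{37}{s{\left(-29 \right)}}} = \frac{- \frac{996}{373} + 3806}{2 \cdot 43 + \frac{37}{-29}} = \frac{1418642}{373 \left(86 + 37 \left(- \frac{1}{29}\right)\right)} = \frac{1418642}{373 \left(86 - \frac{37}{29}\right)} = \frac{1418642}{373 \cdot \frac{2457}{29}} = \frac{1418642}{373} \cdot \frac{29}{2457} = \frac{41140618}{916461}$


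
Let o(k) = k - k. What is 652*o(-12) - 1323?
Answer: -1323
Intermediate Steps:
o(k) = 0
652*o(-12) - 1323 = 652*0 - 1323 = 0 - 1323 = -1323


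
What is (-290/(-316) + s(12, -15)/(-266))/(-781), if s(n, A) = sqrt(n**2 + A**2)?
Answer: -145/123398 + 3*sqrt(41)/207746 ≈ -0.0010826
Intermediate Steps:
s(n, A) = sqrt(A**2 + n**2)
(-290/(-316) + s(12, -15)/(-266))/(-781) = (-290/(-316) + sqrt((-15)**2 + 12**2)/(-266))/(-781) = (-290*(-1/316) + sqrt(225 + 144)*(-1/266))*(-1/781) = (145/158 + sqrt(369)*(-1/266))*(-1/781) = (145/158 + (3*sqrt(41))*(-1/266))*(-1/781) = (145/158 - 3*sqrt(41)/266)*(-1/781) = -145/123398 + 3*sqrt(41)/207746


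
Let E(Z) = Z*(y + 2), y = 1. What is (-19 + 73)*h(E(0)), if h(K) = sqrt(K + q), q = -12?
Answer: 108*I*sqrt(3) ≈ 187.06*I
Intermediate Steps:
E(Z) = 3*Z (E(Z) = Z*(1 + 2) = Z*3 = 3*Z)
h(K) = sqrt(-12 + K) (h(K) = sqrt(K - 12) = sqrt(-12 + K))
(-19 + 73)*h(E(0)) = (-19 + 73)*sqrt(-12 + 3*0) = 54*sqrt(-12 + 0) = 54*sqrt(-12) = 54*(2*I*sqrt(3)) = 108*I*sqrt(3)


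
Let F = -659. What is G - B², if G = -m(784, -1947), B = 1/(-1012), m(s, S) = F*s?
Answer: 529130142463/1024144 ≈ 5.1666e+5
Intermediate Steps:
m(s, S) = -659*s
B = -1/1012 ≈ -0.00098814
G = 516656 (G = -(-659)*784 = -1*(-516656) = 516656)
G - B² = 516656 - (-1/1012)² = 516656 - 1*1/1024144 = 516656 - 1/1024144 = 529130142463/1024144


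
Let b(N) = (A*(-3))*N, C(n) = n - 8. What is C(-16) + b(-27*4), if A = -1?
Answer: -348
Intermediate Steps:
C(n) = -8 + n
b(N) = 3*N (b(N) = (-1*(-3))*N = 3*N)
C(-16) + b(-27*4) = (-8 - 16) + 3*(-27*4) = -24 + 3*(-108) = -24 - 324 = -348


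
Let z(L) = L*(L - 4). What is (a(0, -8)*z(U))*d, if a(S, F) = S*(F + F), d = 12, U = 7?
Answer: 0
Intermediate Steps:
z(L) = L*(-4 + L)
a(S, F) = 2*F*S (a(S, F) = S*(2*F) = 2*F*S)
(a(0, -8)*z(U))*d = ((2*(-8)*0)*(7*(-4 + 7)))*12 = (0*(7*3))*12 = (0*21)*12 = 0*12 = 0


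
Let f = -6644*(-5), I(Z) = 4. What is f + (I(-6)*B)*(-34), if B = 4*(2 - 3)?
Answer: 33764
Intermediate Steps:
B = -4 (B = 4*(-1) = -4)
f = 33220
f + (I(-6)*B)*(-34) = 33220 + (4*(-4))*(-34) = 33220 - 16*(-34) = 33220 + 544 = 33764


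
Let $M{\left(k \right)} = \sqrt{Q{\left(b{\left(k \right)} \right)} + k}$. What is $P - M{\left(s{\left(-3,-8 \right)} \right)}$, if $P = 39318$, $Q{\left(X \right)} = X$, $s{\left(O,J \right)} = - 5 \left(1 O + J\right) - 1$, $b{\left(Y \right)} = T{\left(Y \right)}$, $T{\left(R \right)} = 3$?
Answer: $39318 - \sqrt{57} \approx 39310.0$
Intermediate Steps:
$b{\left(Y \right)} = 3$
$s{\left(O,J \right)} = -1 - 5 J - 5 O$ ($s{\left(O,J \right)} = - 5 \left(O + J\right) - 1 = - 5 \left(J + O\right) - 1 = \left(- 5 J - 5 O\right) - 1 = -1 - 5 J - 5 O$)
$M{\left(k \right)} = \sqrt{3 + k}$
$P - M{\left(s{\left(-3,-8 \right)} \right)} = 39318 - \sqrt{3 - -54} = 39318 - \sqrt{3 + \left(-1 + 40 + 15\right)} = 39318 - \sqrt{3 + 54} = 39318 - \sqrt{57}$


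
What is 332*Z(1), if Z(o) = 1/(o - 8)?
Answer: -332/7 ≈ -47.429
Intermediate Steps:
Z(o) = 1/(-8 + o)
332*Z(1) = 332/(-8 + 1) = 332/(-7) = 332*(-⅐) = -332/7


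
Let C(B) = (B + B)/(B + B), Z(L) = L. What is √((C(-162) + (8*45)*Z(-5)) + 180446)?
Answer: √178647 ≈ 422.67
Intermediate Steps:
C(B) = 1 (C(B) = (2*B)/((2*B)) = (2*B)*(1/(2*B)) = 1)
√((C(-162) + (8*45)*Z(-5)) + 180446) = √((1 + (8*45)*(-5)) + 180446) = √((1 + 360*(-5)) + 180446) = √((1 - 1800) + 180446) = √(-1799 + 180446) = √178647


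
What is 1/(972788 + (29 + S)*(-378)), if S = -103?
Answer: 1/1000760 ≈ 9.9924e-7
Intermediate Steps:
1/(972788 + (29 + S)*(-378)) = 1/(972788 + (29 - 103)*(-378)) = 1/(972788 - 74*(-378)) = 1/(972788 + 27972) = 1/1000760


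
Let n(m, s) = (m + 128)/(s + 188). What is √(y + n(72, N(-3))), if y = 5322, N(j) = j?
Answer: √7287298/37 ≈ 72.959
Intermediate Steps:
n(m, s) = (128 + m)/(188 + s)
√(y + n(72, N(-3))) = √(5322 + (128 + 72)/(188 - 3)) = √(5322 + 200/185) = √(5322 + (1/185)*200) = √(5322 + 40/37) = √(196954/37) = √7287298/37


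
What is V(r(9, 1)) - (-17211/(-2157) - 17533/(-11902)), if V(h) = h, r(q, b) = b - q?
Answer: -149348305/8557538 ≈ -17.452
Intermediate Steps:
V(r(9, 1)) - (-17211/(-2157) - 17533/(-11902)) = (1 - 1*9) - (-17211/(-2157) - 17533/(-11902)) = (1 - 9) - (-17211*(-1/2157) - 17533*(-1/11902)) = -8 - (5737/719 + 17533/11902) = -8 - 1*80888001/8557538 = -8 - 80888001/8557538 = -149348305/8557538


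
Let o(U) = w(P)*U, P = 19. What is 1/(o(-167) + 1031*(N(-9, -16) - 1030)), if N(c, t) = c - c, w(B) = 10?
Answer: -1/1063600 ≈ -9.4020e-7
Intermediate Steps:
N(c, t) = 0
o(U) = 10*U
1/(o(-167) + 1031*(N(-9, -16) - 1030)) = 1/(10*(-167) + 1031*(0 - 1030)) = 1/(-1670 + 1031*(-1030)) = 1/(-1670 - 1061930) = 1/(-1063600) = -1/1063600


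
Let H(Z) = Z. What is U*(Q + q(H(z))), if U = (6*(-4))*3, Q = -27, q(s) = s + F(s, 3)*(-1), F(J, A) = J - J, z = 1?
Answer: 1872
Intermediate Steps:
F(J, A) = 0
q(s) = s (q(s) = s + 0*(-1) = s + 0 = s)
U = -72 (U = -24*3 = -72)
U*(Q + q(H(z))) = -72*(-27 + 1) = -72*(-26) = 1872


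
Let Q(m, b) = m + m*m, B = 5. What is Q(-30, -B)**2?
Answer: 756900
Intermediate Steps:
Q(m, b) = m + m**2
Q(-30, -B)**2 = (-30*(1 - 30))**2 = (-30*(-29))**2 = 870**2 = 756900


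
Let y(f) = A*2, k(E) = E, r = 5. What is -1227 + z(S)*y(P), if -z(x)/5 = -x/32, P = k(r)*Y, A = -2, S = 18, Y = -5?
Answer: -4953/4 ≈ -1238.3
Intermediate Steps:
P = -25 (P = 5*(-5) = -25)
y(f) = -4 (y(f) = -2*2 = -4)
z(x) = 5*x/32 (z(x) = -(-5)*x/32 = 5*x/32)
-1227 + z(S)*y(P) = -1227 + ((5/32)*18)*(-4) = -1227 + (45/16)*(-4) = -1227 - 45/4 = -4953/4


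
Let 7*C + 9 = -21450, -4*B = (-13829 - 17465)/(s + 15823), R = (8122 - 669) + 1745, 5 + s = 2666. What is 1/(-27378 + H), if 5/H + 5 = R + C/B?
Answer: -42720757/1169608775617 ≈ -3.6526e-5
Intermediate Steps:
s = 2661 (s = -5 + 2666 = 2661)
R = 9198 (R = 7453 + 1745 = 9198)
B = 15647/36968 (B = -(-13829 - 17465)/(4*(2661 + 15823)) = -(-15647)/(2*18484) = -¼*(-15647/9242) = 15647/36968 ≈ 0.42326)
C = -21459/7 (C = -9/7 + (⅐)*(-21450) = -9/7 - 21450/7 = -21459/7 ≈ -3065.6)
H = 109529/42720757 (H = 5/(-5 + (9198 - 21459/(7*15647/36968))) = 5/(-5 + (9198 - 21459/7*36968/15647)) = 5/(-5 + (9198 - 793296312/109529)) = 5/(-5 + 214151430/109529) = 5/(213603785/109529) = 5*(109529/213603785) = 109529/42720757 ≈ 0.0025638)
1/(-27378 + H) = 1/(-27378 + 109529/42720757) = 1/(-1169608775617/42720757) = -42720757/1169608775617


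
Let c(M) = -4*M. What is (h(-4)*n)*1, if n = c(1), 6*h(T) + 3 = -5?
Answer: 16/3 ≈ 5.3333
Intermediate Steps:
h(T) = -4/3 (h(T) = -½ + (⅙)*(-5) = -½ - ⅚ = -4/3)
n = -4 (n = -4*1 = -4)
(h(-4)*n)*1 = -4/3*(-4)*1 = (16/3)*1 = 16/3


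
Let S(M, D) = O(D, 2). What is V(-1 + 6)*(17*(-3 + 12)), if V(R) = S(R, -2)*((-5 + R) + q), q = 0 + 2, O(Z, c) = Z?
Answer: -612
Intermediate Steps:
q = 2
S(M, D) = D
V(R) = 6 - 2*R (V(R) = -2*((-5 + R) + 2) = -2*(-3 + R) = 6 - 2*R)
V(-1 + 6)*(17*(-3 + 12)) = (6 - 2*(-1 + 6))*(17*(-3 + 12)) = (6 - 2*5)*(17*9) = (6 - 10)*153 = -4*153 = -612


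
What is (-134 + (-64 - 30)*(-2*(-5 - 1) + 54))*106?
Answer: -671828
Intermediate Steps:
(-134 + (-64 - 30)*(-2*(-5 - 1) + 54))*106 = (-134 - 94*(-2*(-6) + 54))*106 = (-134 - 94*(12 + 54))*106 = (-134 - 94*66)*106 = (-134 - 6204)*106 = -6338*106 = -671828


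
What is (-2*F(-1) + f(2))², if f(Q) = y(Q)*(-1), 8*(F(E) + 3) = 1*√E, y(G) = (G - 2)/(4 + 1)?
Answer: (24 - I)²/16 ≈ 35.938 - 3.0*I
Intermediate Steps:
y(G) = -⅖ + G/5 (y(G) = (-2 + G)/5 = (-2 + G)*(⅕) = -⅖ + G/5)
F(E) = -3 + √E/8 (F(E) = -3 + (1*√E)/8 = -3 + √E/8)
f(Q) = ⅖ - Q/5 (f(Q) = (-⅖ + Q/5)*(-1) = ⅖ - Q/5)
(-2*F(-1) + f(2))² = (-2*(-3 + √(-1)/8) + (⅖ - ⅕*2))² = (-2*(-3 + I/8) + (⅖ - ⅖))² = ((6 - I/4) + 0)² = (6 - I/4)²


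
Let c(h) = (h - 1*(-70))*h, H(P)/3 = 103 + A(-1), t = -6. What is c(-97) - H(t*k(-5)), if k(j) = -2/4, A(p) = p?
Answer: 2313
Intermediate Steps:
k(j) = -1/2 (k(j) = -2*1/4 = -1/2)
H(P) = 306 (H(P) = 3*(103 - 1) = 3*102 = 306)
c(h) = h*(70 + h) (c(h) = (h + 70)*h = (70 + h)*h = h*(70 + h))
c(-97) - H(t*k(-5)) = -97*(70 - 97) - 1*306 = -97*(-27) - 306 = 2619 - 306 = 2313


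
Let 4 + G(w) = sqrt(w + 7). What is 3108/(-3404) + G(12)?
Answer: -113/23 + sqrt(19) ≈ -0.55414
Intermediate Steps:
G(w) = -4 + sqrt(7 + w) (G(w) = -4 + sqrt(w + 7) = -4 + sqrt(7 + w))
3108/(-3404) + G(12) = 3108/(-3404) + (-4 + sqrt(7 + 12)) = 3108*(-1/3404) + (-4 + sqrt(19)) = -21/23 + (-4 + sqrt(19)) = -113/23 + sqrt(19)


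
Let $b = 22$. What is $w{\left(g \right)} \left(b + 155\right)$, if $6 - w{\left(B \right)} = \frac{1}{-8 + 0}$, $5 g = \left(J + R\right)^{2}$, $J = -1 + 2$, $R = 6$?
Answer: $\frac{8673}{8} \approx 1084.1$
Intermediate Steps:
$J = 1$
$g = \frac{49}{5}$ ($g = \frac{\left(1 + 6\right)^{2}}{5} = \frac{7^{2}}{5} = \frac{1}{5} \cdot 49 = \frac{49}{5} \approx 9.8$)
$w{\left(B \right)} = \frac{49}{8}$ ($w{\left(B \right)} = 6 - \frac{1}{-8 + 0} = 6 - \frac{1}{-8} = 6 - - \frac{1}{8} = 6 + \frac{1}{8} = \frac{49}{8}$)
$w{\left(g \right)} \left(b + 155\right) = \frac{49 \left(22 + 155\right)}{8} = \frac{49}{8} \cdot 177 = \frac{8673}{8}$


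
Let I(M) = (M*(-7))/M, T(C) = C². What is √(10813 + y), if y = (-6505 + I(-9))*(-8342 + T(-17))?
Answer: √52451949 ≈ 7242.4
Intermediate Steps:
I(M) = -7 (I(M) = (-7*M)/M = -7)
y = 52441136 (y = (-6505 - 7)*(-8342 + (-17)²) = -6512*(-8342 + 289) = -6512*(-8053) = 52441136)
√(10813 + y) = √(10813 + 52441136) = √52451949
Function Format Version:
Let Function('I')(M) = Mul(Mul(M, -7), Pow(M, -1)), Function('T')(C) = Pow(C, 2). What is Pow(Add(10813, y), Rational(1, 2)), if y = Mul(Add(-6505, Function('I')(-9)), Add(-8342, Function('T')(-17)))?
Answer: Pow(52451949, Rational(1, 2)) ≈ 7242.4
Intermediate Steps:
Function('I')(M) = -7 (Function('I')(M) = Mul(Mul(-7, M), Pow(M, -1)) = -7)
y = 52441136 (y = Mul(Add(-6505, -7), Add(-8342, Pow(-17, 2))) = Mul(-6512, Add(-8342, 289)) = Mul(-6512, -8053) = 52441136)
Pow(Add(10813, y), Rational(1, 2)) = Pow(Add(10813, 52441136), Rational(1, 2)) = Pow(52451949, Rational(1, 2))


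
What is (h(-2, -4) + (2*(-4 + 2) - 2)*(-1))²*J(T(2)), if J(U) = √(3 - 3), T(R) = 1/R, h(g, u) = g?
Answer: 0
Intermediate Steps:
J(U) = 0 (J(U) = √0 = 0)
(h(-2, -4) + (2*(-4 + 2) - 2)*(-1))²*J(T(2)) = (-2 + (2*(-4 + 2) - 2)*(-1))²*0 = (-2 + (2*(-2) - 2)*(-1))²*0 = (-2 + (-4 - 2)*(-1))²*0 = (-2 - 6*(-1))²*0 = (-2 + 6)²*0 = 4²*0 = 16*0 = 0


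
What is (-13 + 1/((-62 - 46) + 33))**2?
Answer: 952576/5625 ≈ 169.35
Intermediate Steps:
(-13 + 1/((-62 - 46) + 33))**2 = (-13 + 1/(-108 + 33))**2 = (-13 + 1/(-75))**2 = (-13 - 1/75)**2 = (-976/75)**2 = 952576/5625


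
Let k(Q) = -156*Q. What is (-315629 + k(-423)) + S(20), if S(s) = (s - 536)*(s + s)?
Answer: -270281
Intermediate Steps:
S(s) = 2*s*(-536 + s) (S(s) = (-536 + s)*(2*s) = 2*s*(-536 + s))
(-315629 + k(-423)) + S(20) = (-315629 - 156*(-423)) + 2*20*(-536 + 20) = (-315629 + 65988) + 2*20*(-516) = -249641 - 20640 = -270281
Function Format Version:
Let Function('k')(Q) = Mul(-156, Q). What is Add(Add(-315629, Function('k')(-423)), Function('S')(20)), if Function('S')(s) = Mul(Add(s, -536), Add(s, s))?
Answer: -270281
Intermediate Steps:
Function('S')(s) = Mul(2, s, Add(-536, s)) (Function('S')(s) = Mul(Add(-536, s), Mul(2, s)) = Mul(2, s, Add(-536, s)))
Add(Add(-315629, Function('k')(-423)), Function('S')(20)) = Add(Add(-315629, Mul(-156, -423)), Mul(2, 20, Add(-536, 20))) = Add(Add(-315629, 65988), Mul(2, 20, -516)) = Add(-249641, -20640) = -270281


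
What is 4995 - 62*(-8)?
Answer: 5491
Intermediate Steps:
4995 - 62*(-8) = 4995 + 496 = 5491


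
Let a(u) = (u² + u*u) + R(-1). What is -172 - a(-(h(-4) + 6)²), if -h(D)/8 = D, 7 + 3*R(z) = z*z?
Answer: -4170442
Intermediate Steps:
R(z) = -7/3 + z²/3 (R(z) = -7/3 + (z*z)/3 = -7/3 + z²/3)
h(D) = -8*D
a(u) = -2 + 2*u² (a(u) = (u² + u*u) + (-7/3 + (⅓)*(-1)²) = (u² + u²) + (-7/3 + (⅓)*1) = 2*u² + (-7/3 + ⅓) = 2*u² - 2 = -2 + 2*u²)
-172 - a(-(h(-4) + 6)²) = -172 - (-2 + 2*(-(-8*(-4) + 6)²)²) = -172 - (-2 + 2*(-(32 + 6)²)²) = -172 - (-2 + 2*(-1*38²)²) = -172 - (-2 + 2*(-1*1444)²) = -172 - (-2 + 2*(-1444)²) = -172 - (-2 + 2*2085136) = -172 - (-2 + 4170272) = -172 - 1*4170270 = -172 - 4170270 = -4170442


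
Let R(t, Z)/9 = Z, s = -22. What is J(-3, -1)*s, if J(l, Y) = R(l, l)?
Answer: 594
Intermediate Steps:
R(t, Z) = 9*Z
J(l, Y) = 9*l
J(-3, -1)*s = (9*(-3))*(-22) = -27*(-22) = 594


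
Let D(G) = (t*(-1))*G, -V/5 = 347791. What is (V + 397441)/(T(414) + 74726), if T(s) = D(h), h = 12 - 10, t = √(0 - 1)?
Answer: -25061493791/1395993770 - 670757*I/1395993770 ≈ -17.952 - 0.00048049*I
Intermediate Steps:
V = -1738955 (V = -5*347791 = -1738955)
t = I (t = √(-1) = I ≈ 1.0*I)
h = 2
D(G) = -I*G (D(G) = (I*(-1))*G = (-I)*G = -I*G)
T(s) = -2*I (T(s) = -1*I*2 = -2*I)
(V + 397441)/(T(414) + 74726) = (-1738955 + 397441)/(-2*I + 74726) = -1341514*(74726 + 2*I)/5583975080 = -670757*(74726 + 2*I)/2791987540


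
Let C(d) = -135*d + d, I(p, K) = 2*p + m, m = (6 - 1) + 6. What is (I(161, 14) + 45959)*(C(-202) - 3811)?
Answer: 1076613044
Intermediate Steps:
m = 11 (m = 5 + 6 = 11)
I(p, K) = 11 + 2*p (I(p, K) = 2*p + 11 = 11 + 2*p)
C(d) = -134*d
(I(161, 14) + 45959)*(C(-202) - 3811) = ((11 + 2*161) + 45959)*(-134*(-202) - 3811) = ((11 + 322) + 45959)*(27068 - 3811) = (333 + 45959)*23257 = 46292*23257 = 1076613044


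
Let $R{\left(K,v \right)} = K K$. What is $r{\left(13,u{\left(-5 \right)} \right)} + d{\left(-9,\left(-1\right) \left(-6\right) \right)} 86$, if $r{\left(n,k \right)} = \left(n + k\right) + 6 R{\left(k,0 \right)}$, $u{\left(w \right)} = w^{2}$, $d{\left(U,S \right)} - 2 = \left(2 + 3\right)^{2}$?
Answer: $6110$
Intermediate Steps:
$d{\left(U,S \right)} = 27$ ($d{\left(U,S \right)} = 2 + \left(2 + 3\right)^{2} = 2 + 5^{2} = 2 + 25 = 27$)
$R{\left(K,v \right)} = K^{2}$
$r{\left(n,k \right)} = k + n + 6 k^{2}$ ($r{\left(n,k \right)} = \left(n + k\right) + 6 k^{2} = \left(k + n\right) + 6 k^{2} = k + n + 6 k^{2}$)
$r{\left(13,u{\left(-5 \right)} \right)} + d{\left(-9,\left(-1\right) \left(-6\right) \right)} 86 = \left(\left(-5\right)^{2} + 13 + 6 \left(\left(-5\right)^{2}\right)^{2}\right) + 27 \cdot 86 = \left(25 + 13 + 6 \cdot 25^{2}\right) + 2322 = \left(25 + 13 + 6 \cdot 625\right) + 2322 = \left(25 + 13 + 3750\right) + 2322 = 3788 + 2322 = 6110$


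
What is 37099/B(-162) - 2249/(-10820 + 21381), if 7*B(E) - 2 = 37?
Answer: 2742530062/411879 ≈ 6658.6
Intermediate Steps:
B(E) = 39/7 (B(E) = 2/7 + (1/7)*37 = 2/7 + 37/7 = 39/7)
37099/B(-162) - 2249/(-10820 + 21381) = 37099/(39/7) - 2249/(-10820 + 21381) = 37099*(7/39) - 2249/10561 = 259693/39 - 2249*1/10561 = 259693/39 - 2249/10561 = 2742530062/411879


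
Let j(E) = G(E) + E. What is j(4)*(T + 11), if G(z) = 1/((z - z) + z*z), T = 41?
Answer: 845/4 ≈ 211.25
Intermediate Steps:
G(z) = z**(-2) (G(z) = 1/(0 + z**2) = 1/(z**2) = z**(-2))
j(E) = E + E**(-2) (j(E) = E**(-2) + E = E + E**(-2))
j(4)*(T + 11) = (4 + 4**(-2))*(41 + 11) = (4 + 1/16)*52 = (65/16)*52 = 845/4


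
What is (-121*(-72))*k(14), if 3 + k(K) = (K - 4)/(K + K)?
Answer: -161172/7 ≈ -23025.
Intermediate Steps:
k(K) = -3 + (-4 + K)/(2*K) (k(K) = -3 + (K - 4)/(K + K) = -3 + (-4 + K)/((2*K)) = -3 + (-4 + K)*(1/(2*K)) = -3 + (-4 + K)/(2*K))
(-121*(-72))*k(14) = (-121*(-72))*(-5/2 - 2/14) = 8712*(-5/2 - 2*1/14) = 8712*(-5/2 - ⅐) = 8712*(-37/14) = -161172/7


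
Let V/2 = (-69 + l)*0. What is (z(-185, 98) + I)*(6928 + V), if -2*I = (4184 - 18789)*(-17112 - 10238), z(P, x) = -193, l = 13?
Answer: -1383684879104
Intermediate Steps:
I = -199723375 (I = -(4184 - 18789)*(-17112 - 10238)/2 = -(-14605)*(-27350)/2 = -½*399446750 = -199723375)
V = 0 (V = 2*((-69 + 13)*0) = 2*(-56*0) = 2*0 = 0)
(z(-185, 98) + I)*(6928 + V) = (-193 - 199723375)*(6928 + 0) = -199723568*6928 = -1383684879104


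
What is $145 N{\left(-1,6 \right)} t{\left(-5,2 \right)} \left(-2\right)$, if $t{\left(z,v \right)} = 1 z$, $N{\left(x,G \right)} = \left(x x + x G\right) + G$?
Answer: $1450$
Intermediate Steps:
$N{\left(x,G \right)} = G + x^{2} + G x$ ($N{\left(x,G \right)} = \left(x^{2} + G x\right) + G = G + x^{2} + G x$)
$t{\left(z,v \right)} = z$
$145 N{\left(-1,6 \right)} t{\left(-5,2 \right)} \left(-2\right) = 145 \left(6 + \left(-1\right)^{2} + 6 \left(-1\right)\right) \left(-5\right) \left(-2\right) = 145 \left(6 + 1 - 6\right) \left(-5\right) \left(-2\right) = 145 \cdot 1 \left(-5\right) \left(-2\right) = 145 \left(\left(-5\right) \left(-2\right)\right) = 145 \cdot 10 = 1450$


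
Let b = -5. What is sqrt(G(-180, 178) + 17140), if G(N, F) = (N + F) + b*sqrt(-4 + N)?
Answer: sqrt(17138 - 10*I*sqrt(46)) ≈ 130.91 - 0.259*I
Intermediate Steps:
G(N, F) = F + N - 5*sqrt(-4 + N) (G(N, F) = (N + F) - 5*sqrt(-4 + N) = (F + N) - 5*sqrt(-4 + N) = F + N - 5*sqrt(-4 + N))
sqrt(G(-180, 178) + 17140) = sqrt((178 - 180 - 5*sqrt(-4 - 180)) + 17140) = sqrt((178 - 180 - 10*I*sqrt(46)) + 17140) = sqrt((-2 - 10*I*sqrt(46)) + 17140) = sqrt(17138 - 10*I*sqrt(46))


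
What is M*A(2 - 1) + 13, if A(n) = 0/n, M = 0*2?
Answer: 13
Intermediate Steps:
M = 0
A(n) = 0
M*A(2 - 1) + 13 = 0*0 + 13 = 0 + 13 = 13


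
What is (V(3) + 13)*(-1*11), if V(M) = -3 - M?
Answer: -77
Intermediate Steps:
(V(3) + 13)*(-1*11) = ((-3 - 1*3) + 13)*(-1*11) = ((-3 - 3) + 13)*(-11) = (-6 + 13)*(-11) = 7*(-11) = -77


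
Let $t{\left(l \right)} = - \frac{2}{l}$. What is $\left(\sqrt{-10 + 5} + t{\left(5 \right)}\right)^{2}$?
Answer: $\frac{\left(-2 + 5 i \sqrt{5}\right)^{2}}{25} \approx -4.84 - 1.7889 i$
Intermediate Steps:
$\left(\sqrt{-10 + 5} + t{\left(5 \right)}\right)^{2} = \left(\sqrt{-10 + 5} - \frac{2}{5}\right)^{2} = \left(\sqrt{-5} - \frac{2}{5}\right)^{2} = \left(i \sqrt{5} - \frac{2}{5}\right)^{2} = \left(- \frac{2}{5} + i \sqrt{5}\right)^{2}$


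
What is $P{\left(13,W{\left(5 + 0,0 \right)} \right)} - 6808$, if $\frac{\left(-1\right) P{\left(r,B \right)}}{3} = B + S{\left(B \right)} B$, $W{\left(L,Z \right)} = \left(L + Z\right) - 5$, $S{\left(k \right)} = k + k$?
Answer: $-6808$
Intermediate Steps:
$S{\left(k \right)} = 2 k$
$W{\left(L,Z \right)} = -5 + L + Z$
$P{\left(r,B \right)} = - 6 B^{2} - 3 B$ ($P{\left(r,B \right)} = - 3 \left(B + 2 B B\right) = - 3 \left(B + 2 B^{2}\right) = - 6 B^{2} - 3 B$)
$P{\left(13,W{\left(5 + 0,0 \right)} \right)} - 6808 = - 3 \left(-5 + \left(5 + 0\right) + 0\right) \left(1 + 2 \left(-5 + \left(5 + 0\right) + 0\right)\right) - 6808 = - 3 \left(-5 + 5 + 0\right) \left(1 + 2 \left(-5 + 5 + 0\right)\right) - 6808 = \left(-3\right) 0 \left(1 + 2 \cdot 0\right) - 6808 = \left(-3\right) 0 \left(1 + 0\right) - 6808 = \left(-3\right) 0 \cdot 1 - 6808 = 0 - 6808 = -6808$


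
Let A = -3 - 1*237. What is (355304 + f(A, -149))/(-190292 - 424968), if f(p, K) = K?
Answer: -71031/123052 ≈ -0.57724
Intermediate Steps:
A = -240 (A = -3 - 237 = -240)
(355304 + f(A, -149))/(-190292 - 424968) = (355304 - 149)/(-190292 - 424968) = 355155/(-615260) = 355155*(-1/615260) = -71031/123052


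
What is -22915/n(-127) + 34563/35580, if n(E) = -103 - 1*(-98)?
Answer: 54365901/11860 ≈ 4584.0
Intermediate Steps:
n(E) = -5 (n(E) = -103 + 98 = -5)
-22915/n(-127) + 34563/35580 = -22915/(-5) + 34563/35580 = -22915*(-⅕) + 34563*(1/35580) = 4583 + 11521/11860 = 54365901/11860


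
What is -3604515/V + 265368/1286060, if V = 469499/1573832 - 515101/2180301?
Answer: -3976700650443785585089086/68471989247223005 ≈ -5.8078e+7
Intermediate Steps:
V = 212966702167/3431427483432 (V = 469499*(1/1573832) - 515101*1/2180301 = 469499/1573832 - 515101/2180301 = 212966702167/3431427483432 ≈ 0.062064)
-3604515/V + 265368/1286060 = -3604515/212966702167/3431427483432 + 265368/1286060 = -3604515*3431427483432/212966702167 + 265368*(1/1286060) = -12368631835442895480/212966702167 + 66342/321515 = -3976700650443785585089086/68471989247223005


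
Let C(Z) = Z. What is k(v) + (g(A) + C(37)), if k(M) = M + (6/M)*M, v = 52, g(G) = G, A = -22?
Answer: 73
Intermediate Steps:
k(M) = 6 + M (k(M) = M + 6 = 6 + M)
k(v) + (g(A) + C(37)) = (6 + 52) + (-22 + 37) = 58 + 15 = 73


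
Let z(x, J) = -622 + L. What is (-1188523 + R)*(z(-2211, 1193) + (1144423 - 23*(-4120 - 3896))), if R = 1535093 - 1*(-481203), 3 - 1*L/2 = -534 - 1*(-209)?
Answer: 1099965456725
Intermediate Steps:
L = 656 (L = 6 - 2*(-534 - 1*(-209)) = 6 - 2*(-534 + 209) = 6 - 2*(-325) = 6 + 650 = 656)
z(x, J) = 34 (z(x, J) = -622 + 656 = 34)
R = 2016296 (R = 1535093 + 481203 = 2016296)
(-1188523 + R)*(z(-2211, 1193) + (1144423 - 23*(-4120 - 3896))) = (-1188523 + 2016296)*(34 + (1144423 - 23*(-4120 - 3896))) = 827773*(34 + (1144423 - 23*(-8016))) = 827773*(34 + (1144423 - 1*(-184368))) = 827773*(34 + (1144423 + 184368)) = 827773*(34 + 1328791) = 827773*1328825 = 1099965456725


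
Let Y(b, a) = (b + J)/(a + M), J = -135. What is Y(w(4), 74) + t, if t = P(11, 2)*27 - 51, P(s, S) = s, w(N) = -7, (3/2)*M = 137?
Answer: 60795/248 ≈ 245.14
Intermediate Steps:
M = 274/3 (M = (⅔)*137 = 274/3 ≈ 91.333)
Y(b, a) = (-135 + b)/(274/3 + a) (Y(b, a) = (b - 135)/(a + 274/3) = (-135 + b)/(274/3 + a))
t = 246 (t = 11*27 - 51 = 297 - 51 = 246)
Y(w(4), 74) + t = 3*(-135 - 7)/(274 + 3*74) + 246 = 3*(-142)/(274 + 222) + 246 = 3*(-142)/496 + 246 = 3*(1/496)*(-142) + 246 = -213/248 + 246 = 60795/248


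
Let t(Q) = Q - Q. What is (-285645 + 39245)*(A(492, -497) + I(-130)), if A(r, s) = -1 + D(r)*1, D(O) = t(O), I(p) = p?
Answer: 32278400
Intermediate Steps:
t(Q) = 0
D(O) = 0
A(r, s) = -1 (A(r, s) = -1 + 0*1 = -1 + 0 = -1)
(-285645 + 39245)*(A(492, -497) + I(-130)) = (-285645 + 39245)*(-1 - 130) = -246400*(-131) = 32278400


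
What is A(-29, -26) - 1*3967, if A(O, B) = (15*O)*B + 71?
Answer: 7414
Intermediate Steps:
A(O, B) = 71 + 15*B*O (A(O, B) = 15*B*O + 71 = 71 + 15*B*O)
A(-29, -26) - 1*3967 = (71 + 15*(-26)*(-29)) - 1*3967 = (71 + 11310) - 3967 = 11381 - 3967 = 7414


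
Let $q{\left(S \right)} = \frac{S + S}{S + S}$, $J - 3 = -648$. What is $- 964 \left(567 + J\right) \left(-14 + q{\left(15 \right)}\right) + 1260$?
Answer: $-976236$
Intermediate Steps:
$J = -645$ ($J = 3 - 648 = -645$)
$q{\left(S \right)} = 1$ ($q{\left(S \right)} = \frac{2 S}{2 S} = 2 S \frac{1}{2 S} = 1$)
$- 964 \left(567 + J\right) \left(-14 + q{\left(15 \right)}\right) + 1260 = - 964 \left(567 - 645\right) \left(-14 + 1\right) + 1260 = - 964 \left(\left(-78\right) \left(-13\right)\right) + 1260 = \left(-964\right) 1014 + 1260 = -977496 + 1260 = -976236$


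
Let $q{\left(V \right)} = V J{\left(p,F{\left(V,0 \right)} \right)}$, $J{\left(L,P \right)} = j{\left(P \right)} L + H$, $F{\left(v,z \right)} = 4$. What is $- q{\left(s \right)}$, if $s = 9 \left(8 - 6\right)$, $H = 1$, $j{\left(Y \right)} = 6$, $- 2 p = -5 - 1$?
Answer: $-342$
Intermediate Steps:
$p = 3$ ($p = - \frac{-5 - 1}{2} = \left(- \frac{1}{2}\right) \left(-6\right) = 3$)
$J{\left(L,P \right)} = 1 + 6 L$ ($J{\left(L,P \right)} = 6 L + 1 = 1 + 6 L$)
$s = 18$ ($s = 9 \cdot 2 = 18$)
$q{\left(V \right)} = 19 V$ ($q{\left(V \right)} = V \left(1 + 6 \cdot 3\right) = V \left(1 + 18\right) = V 19 = 19 V$)
$- q{\left(s \right)} = - 19 \cdot 18 = \left(-1\right) 342 = -342$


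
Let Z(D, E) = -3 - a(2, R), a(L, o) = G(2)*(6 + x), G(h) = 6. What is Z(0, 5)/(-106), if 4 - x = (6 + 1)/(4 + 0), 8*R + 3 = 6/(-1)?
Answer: 105/212 ≈ 0.49528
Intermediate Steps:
R = -9/8 (R = -3/8 + (6/(-1))/8 = -3/8 + (6*(-1))/8 = -3/8 + (⅛)*(-6) = -3/8 - ¾ = -9/8 ≈ -1.1250)
x = 9/4 (x = 4 - (6 + 1)/(4 + 0) = 4 - 7/4 = 9/4 ≈ 2.2500)
a(L, o) = 99/2 (a(L, o) = 6*(6 + 9/4) = 6*(33/4) = 99/2)
Z(D, E) = -105/2 (Z(D, E) = -3 - 1*99/2 = -3 - 99/2 = -105/2)
Z(0, 5)/(-106) = -105/2/(-106) = -105/2*(-1/106) = 105/212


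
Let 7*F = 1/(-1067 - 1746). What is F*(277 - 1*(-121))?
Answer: -398/19691 ≈ -0.020212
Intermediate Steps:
F = -1/19691 (F = 1/(7*(-1067 - 1746)) = (⅐)/(-2813) = (⅐)*(-1/2813) = -1/19691 ≈ -5.0785e-5)
F*(277 - 1*(-121)) = -(277 - 1*(-121))/19691 = -(277 + 121)/19691 = -1/19691*398 = -398/19691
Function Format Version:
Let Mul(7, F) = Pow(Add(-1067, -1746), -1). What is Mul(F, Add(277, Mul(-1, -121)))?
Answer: Rational(-398, 19691) ≈ -0.020212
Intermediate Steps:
F = Rational(-1, 19691) (F = Mul(Rational(1, 7), Pow(Add(-1067, -1746), -1)) = Mul(Rational(1, 7), Pow(-2813, -1)) = Mul(Rational(1, 7), Rational(-1, 2813)) = Rational(-1, 19691) ≈ -5.0785e-5)
Mul(F, Add(277, Mul(-1, -121))) = Mul(Rational(-1, 19691), Add(277, Mul(-1, -121))) = Mul(Rational(-1, 19691), Add(277, 121)) = Mul(Rational(-1, 19691), 398) = Rational(-398, 19691)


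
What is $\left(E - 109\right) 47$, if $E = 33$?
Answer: $-3572$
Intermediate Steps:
$\left(E - 109\right) 47 = \left(33 - 109\right) 47 = \left(-76\right) 47 = -3572$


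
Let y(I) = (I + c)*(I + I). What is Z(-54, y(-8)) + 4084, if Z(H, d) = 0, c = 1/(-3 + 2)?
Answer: 4084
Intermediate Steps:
c = -1 (c = 1/(-1) = -1)
y(I) = 2*I*(-1 + I) (y(I) = (I - 1)*(I + I) = (-1 + I)*(2*I) = 2*I*(-1 + I))
Z(-54, y(-8)) + 4084 = 0 + 4084 = 4084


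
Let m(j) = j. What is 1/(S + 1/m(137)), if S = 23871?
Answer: 137/3270328 ≈ 4.1892e-5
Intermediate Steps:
1/(S + 1/m(137)) = 1/(23871 + 1/137) = 1/(3270328/137) = 137/3270328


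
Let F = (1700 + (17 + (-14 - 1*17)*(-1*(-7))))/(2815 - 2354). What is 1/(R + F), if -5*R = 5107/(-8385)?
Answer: 19327425/65241827 ≈ 0.29624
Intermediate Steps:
R = 5107/41925 (R = -5107/(5*(-8385)) = -5107*(-1)/(5*8385) = -⅕*(-5107/8385) = 5107/41925 ≈ 0.12181)
F = 1500/461 (F = (1700 + (17 + (-14 - 17)*7))/461 = (1700 + (17 - 31*7))*(1/461) = (1700 + (17 - 217))*(1/461) = (1700 - 200)*(1/461) = 1500*(1/461) = 1500/461 ≈ 3.2538)
1/(R + F) = 1/(5107/41925 + 1500/461) = 1/(65241827/19327425) = 19327425/65241827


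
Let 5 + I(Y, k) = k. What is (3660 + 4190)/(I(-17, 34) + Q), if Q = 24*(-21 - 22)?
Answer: -7850/1003 ≈ -7.8265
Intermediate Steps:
I(Y, k) = -5 + k
Q = -1032 (Q = 24*(-43) = -1032)
(3660 + 4190)/(I(-17, 34) + Q) = (3660 + 4190)/((-5 + 34) - 1032) = 7850/(29 - 1032) = 7850/(-1003) = 7850*(-1/1003) = -7850/1003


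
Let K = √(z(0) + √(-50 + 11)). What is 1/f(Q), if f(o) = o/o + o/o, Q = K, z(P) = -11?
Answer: ½ ≈ 0.50000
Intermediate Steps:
K = √(-11 + I*√39) (K = √(-11 + √(-50 + 11)) = √(-11 + √(-39)) = √(-11 + I*√39) ≈ 0.90805 + 3.4387*I)
Q = √(-11 + I*√39) ≈ 0.90805 + 3.4387*I
f(o) = 2 (f(o) = 1 + 1 = 2)
1/f(Q) = 1/2 = ½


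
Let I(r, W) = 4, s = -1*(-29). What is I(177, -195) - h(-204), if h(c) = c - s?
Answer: 237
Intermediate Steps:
s = 29
h(c) = -29 + c (h(c) = c - 1*29 = c - 29 = -29 + c)
I(177, -195) - h(-204) = 4 - (-29 - 204) = 4 - 1*(-233) = 4 + 233 = 237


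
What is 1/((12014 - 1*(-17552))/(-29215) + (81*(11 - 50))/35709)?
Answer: -347746145/382687493 ≈ -0.90870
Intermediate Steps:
1/((12014 - 1*(-17552))/(-29215) + (81*(11 - 50))/35709) = 1/((12014 + 17552)*(-1/29215) + (81*(-39))*(1/35709)) = 1/(29566*(-1/29215) - 3159*1/35709) = 1/(-29566/29215 - 1053/11903) = 1/(-382687493/347746145) = -347746145/382687493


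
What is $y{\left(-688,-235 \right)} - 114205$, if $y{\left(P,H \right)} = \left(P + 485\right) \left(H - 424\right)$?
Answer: $19572$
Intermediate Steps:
$y{\left(P,H \right)} = \left(-424 + H\right) \left(485 + P\right)$ ($y{\left(P,H \right)} = \left(485 + P\right) \left(-424 + H\right) = \left(-424 + H\right) \left(485 + P\right)$)
$y{\left(-688,-235 \right)} - 114205 = \left(-205640 - -291712 + 485 \left(-235\right) - -161680\right) - 114205 = \left(-205640 + 291712 - 113975 + 161680\right) - 114205 = 133777 - 114205 = 19572$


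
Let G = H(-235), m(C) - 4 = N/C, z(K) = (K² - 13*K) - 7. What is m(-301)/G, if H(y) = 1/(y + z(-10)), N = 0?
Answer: -48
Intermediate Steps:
z(K) = -7 + K² - 13*K
m(C) = 4 (m(C) = 4 + 0/C = 4 + 0 = 4)
H(y) = 1/(223 + y) (H(y) = 1/(y + (-7 + (-10)² - 13*(-10))) = 1/(y + (-7 + 100 + 130)) = 1/(y + 223) = 1/(223 + y))
G = -1/12 (G = 1/(223 - 235) = 1/(-12) = -1/12 ≈ -0.083333)
m(-301)/G = 4/(-1/12) = 4*(-12) = -48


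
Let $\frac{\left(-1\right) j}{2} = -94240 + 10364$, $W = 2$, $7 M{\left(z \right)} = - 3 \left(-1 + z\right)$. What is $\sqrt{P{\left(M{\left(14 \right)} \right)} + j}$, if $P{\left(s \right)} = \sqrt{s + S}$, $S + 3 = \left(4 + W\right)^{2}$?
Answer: $\frac{2 \sqrt{2054962 + 14 \sqrt{21}}}{7} \approx 409.58$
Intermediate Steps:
$M{\left(z \right)} = \frac{3}{7} - \frac{3 z}{7}$ ($M{\left(z \right)} = \frac{\left(-3\right) \left(-1 + z\right)}{7} = \frac{3 - 3 z}{7} = \frac{3}{7} - \frac{3 z}{7}$)
$S = 33$ ($S = -3 + \left(4 + 2\right)^{2} = -3 + 6^{2} = -3 + 36 = 33$)
$j = 167752$ ($j = - 2 \left(-94240 + 10364\right) = \left(-2\right) \left(-83876\right) = 167752$)
$P{\left(s \right)} = \sqrt{33 + s}$ ($P{\left(s \right)} = \sqrt{s + 33} = \sqrt{33 + s}$)
$\sqrt{P{\left(M{\left(14 \right)} \right)} + j} = \sqrt{\sqrt{33 + \left(\frac{3}{7} - 6\right)} + 167752} = \sqrt{\sqrt{33 - \frac{39}{7}} + 167752} = \sqrt{\sqrt{\frac{192}{7}} + 167752} = \sqrt{\frac{8 \sqrt{21}}{7} + 167752} = \sqrt{167752 + \frac{8 \sqrt{21}}{7}}$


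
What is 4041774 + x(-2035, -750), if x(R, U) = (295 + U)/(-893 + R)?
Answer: 11834314727/2928 ≈ 4.0418e+6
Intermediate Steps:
x(R, U) = (295 + U)/(-893 + R)
4041774 + x(-2035, -750) = 4041774 + (295 - 750)/(-893 - 2035) = 4041774 - 455/(-2928) = 4041774 - 1/2928*(-455) = 4041774 + 455/2928 = 11834314727/2928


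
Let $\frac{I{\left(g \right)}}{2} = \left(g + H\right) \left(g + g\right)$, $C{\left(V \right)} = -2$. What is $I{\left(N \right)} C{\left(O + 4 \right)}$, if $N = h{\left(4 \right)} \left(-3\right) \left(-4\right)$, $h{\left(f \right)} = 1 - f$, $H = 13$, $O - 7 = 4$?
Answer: $-6624$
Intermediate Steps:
$O = 11$ ($O = 7 + 4 = 11$)
$N = -36$ ($N = \left(1 - 4\right) \left(-3\right) \left(-4\right) = \left(-3\right) \left(-3\right) \left(-4\right) = 9 \left(-4\right) = -36$)
$I{\left(g \right)} = 4 g \left(13 + g\right)$ ($I{\left(g \right)} = 2 \left(g + 13\right) \left(g + g\right) = 2 \left(13 + g\right) 2 g = 2 \cdot 2 g \left(13 + g\right) = 4 g \left(13 + g\right)$)
$I{\left(N \right)} C{\left(O + 4 \right)} = 4 \left(-36\right) \left(13 - 36\right) \left(-2\right) = 4 \left(-36\right) \left(-23\right) \left(-2\right) = 3312 \left(-2\right) = -6624$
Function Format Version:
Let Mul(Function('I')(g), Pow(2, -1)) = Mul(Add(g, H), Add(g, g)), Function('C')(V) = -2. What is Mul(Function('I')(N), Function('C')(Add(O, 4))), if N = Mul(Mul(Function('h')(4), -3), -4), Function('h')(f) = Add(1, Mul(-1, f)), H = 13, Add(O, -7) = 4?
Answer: -6624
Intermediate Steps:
O = 11 (O = Add(7, 4) = 11)
N = -36 (N = Mul(Mul(Add(1, Mul(-1, 4)), -3), -4) = Mul(Mul(Add(1, -4), -3), -4) = Mul(Mul(-3, -3), -4) = Mul(9, -4) = -36)
Function('I')(g) = Mul(4, g, Add(13, g)) (Function('I')(g) = Mul(2, Mul(Add(g, 13), Add(g, g))) = Mul(2, Mul(Add(13, g), Mul(2, g))) = Mul(2, Mul(2, g, Add(13, g))) = Mul(4, g, Add(13, g)))
Mul(Function('I')(N), Function('C')(Add(O, 4))) = Mul(Mul(4, -36, Add(13, -36)), -2) = Mul(Mul(4, -36, -23), -2) = Mul(3312, -2) = -6624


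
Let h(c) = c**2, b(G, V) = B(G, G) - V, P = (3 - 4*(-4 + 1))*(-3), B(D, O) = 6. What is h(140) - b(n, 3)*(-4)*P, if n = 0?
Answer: 19060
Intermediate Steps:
P = -45 (P = (3 - 4*(-3))*(-3) = (3 + 12)*(-3) = 15*(-3) = -45)
b(G, V) = 6 - V
h(140) - b(n, 3)*(-4)*P = 140**2 - (6 - 1*3)*(-4)*(-45) = 19600 - (6 - 3)*(-4)*(-45) = 19600 - 3*(-4)*(-45) = 19600 - (-12)*(-45) = 19600 - 1*540 = 19600 - 540 = 19060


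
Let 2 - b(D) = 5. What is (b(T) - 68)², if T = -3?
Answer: 5041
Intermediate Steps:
b(D) = -3 (b(D) = 2 - 1*5 = 2 - 5 = -3)
(b(T) - 68)² = (-3 - 68)² = (-71)² = 5041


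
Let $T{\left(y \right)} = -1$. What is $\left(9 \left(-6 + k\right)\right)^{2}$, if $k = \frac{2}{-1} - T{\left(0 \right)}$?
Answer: $3969$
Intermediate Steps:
$k = -1$ ($k = \frac{2}{-1} - -1 = 2 \left(-1\right) + 1 = -2 + 1 = -1$)
$\left(9 \left(-6 + k\right)\right)^{2} = \left(9 \left(-6 - 1\right)\right)^{2} = \left(9 \left(-7\right)\right)^{2} = \left(-63\right)^{2} = 3969$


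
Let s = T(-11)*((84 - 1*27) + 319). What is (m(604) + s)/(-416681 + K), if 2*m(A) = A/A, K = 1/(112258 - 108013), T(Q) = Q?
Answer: 35110395/3537621688 ≈ 0.0099249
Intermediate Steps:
K = 1/4245 ≈ 0.00023557
m(A) = 1/2 (m(A) = (A/A)/2 = (1/2)*1 = 1/2)
s = -4136 (s = -11*((84 - 1*27) + 319) = -11*((84 - 27) + 319) = -11*(57 + 319) = -11*376 = -4136)
(m(604) + s)/(-416681 + K) = (1/2 - 4136)/(-416681 + 1/4245) = -8271/(2*(-1768810844/4245)) = -8271/2*(-4245/1768810844) = 35110395/3537621688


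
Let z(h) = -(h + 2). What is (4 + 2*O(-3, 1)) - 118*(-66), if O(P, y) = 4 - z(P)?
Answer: 7798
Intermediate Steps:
z(h) = -2 - h (z(h) = -(2 + h) = -2 - h)
O(P, y) = 6 + P (O(P, y) = 4 - (-2 - P) = 4 + (2 + P) = 6 + P)
(4 + 2*O(-3, 1)) - 118*(-66) = (4 + 2*(6 - 3)) - 118*(-66) = (4 + 2*3) + 7788 = (4 + 6) + 7788 = 10 + 7788 = 7798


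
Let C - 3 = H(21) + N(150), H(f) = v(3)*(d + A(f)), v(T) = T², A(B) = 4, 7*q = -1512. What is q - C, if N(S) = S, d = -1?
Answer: -396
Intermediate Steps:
q = -216 (q = (⅐)*(-1512) = -216)
H(f) = 27 (H(f) = 3²*(-1 + 4) = 9*3 = 27)
C = 180 (C = 3 + (27 + 150) = 3 + 177 = 180)
q - C = -216 - 1*180 = -216 - 180 = -396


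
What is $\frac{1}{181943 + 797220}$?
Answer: $\frac{1}{979163} \approx 1.0213 \cdot 10^{-6}$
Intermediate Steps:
$\frac{1}{181943 + 797220} = \frac{1}{979163}$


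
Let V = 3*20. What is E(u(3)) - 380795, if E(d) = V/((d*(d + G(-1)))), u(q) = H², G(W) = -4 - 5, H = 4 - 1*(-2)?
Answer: -30844390/81 ≈ -3.8080e+5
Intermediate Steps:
H = 6 (H = 4 + 2 = 6)
G(W) = -9
V = 60
u(q) = 36 (u(q) = 6² = 36)
E(d) = 60/(d*(-9 + d)) (E(d) = 60/((d*(d - 9))) = 60/((d*(-9 + d))) = 60*(1/(d*(-9 + d))) = 60/(d*(-9 + d)))
E(u(3)) - 380795 = 60/(36*(-9 + 36)) - 380795 = 60*(1/36)/27 - 380795 = 60*(1/36)*(1/27) - 380795 = 5/81 - 380795 = -30844390/81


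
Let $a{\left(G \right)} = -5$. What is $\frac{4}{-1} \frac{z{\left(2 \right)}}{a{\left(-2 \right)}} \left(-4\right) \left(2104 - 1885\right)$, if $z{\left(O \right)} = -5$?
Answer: $3504$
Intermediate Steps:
$\frac{4}{-1} \frac{z{\left(2 \right)}}{a{\left(-2 \right)}} \left(-4\right) \left(2104 - 1885\right) = \frac{4}{-1} \left(- \frac{5}{-5}\right) \left(-4\right) \left(2104 - 1885\right) = 4 \left(-1\right) \left(\left(-5\right) \left(- \frac{1}{5}\right)\right) \left(-4\right) \left(2104 - 1885\right) = \left(-4\right) 1 \left(-4\right) 219 = \left(-4\right) \left(-4\right) 219 = 16 \cdot 219 = 3504$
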